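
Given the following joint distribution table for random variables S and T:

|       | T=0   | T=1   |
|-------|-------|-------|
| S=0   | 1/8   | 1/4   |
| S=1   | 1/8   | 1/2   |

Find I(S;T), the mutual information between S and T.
Marginal P(S) (row sums):
  P(S=0) = 1/8 + 1/4 = 3/8
  P(S=1) = 1/8 + 1/2 = 5/8
Marginal P(T) (column sums):
  P(T=0) = 1/8 + 1/8 = 1/4
  P(T=1) = 1/4 + 1/2 = 3/4

H(S) = -[(3/8)·log₂(3/8) + (5/8)·log₂(5/8)]
  = 0.5306 + 0.4238
  = 0.9544 bits
H(T) = -[(1/4)·log₂(1/4) + (3/4)·log₂(3/4)]
  = 0.5000 + 0.3113
  = 0.8113 bits
H(S,T) = -[(1/8)·log₂(1/8) + (1/4)·log₂(1/4) + (1/8)·log₂(1/8) + (1/2)·log₂(1/2)]
  = 0.3750 + 0.5000 + 0.3750 + 0.5000
  = 1.7500 bits

I(S;T) = H(S) + H(T) - H(S,T)
  = 0.9544 + 0.8113 - 1.7500
  = 0.0157 bits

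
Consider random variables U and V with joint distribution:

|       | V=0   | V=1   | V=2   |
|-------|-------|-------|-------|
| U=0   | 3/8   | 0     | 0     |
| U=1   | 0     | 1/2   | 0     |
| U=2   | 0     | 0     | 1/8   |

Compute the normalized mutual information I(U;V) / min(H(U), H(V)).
Marginal P(U) (row sums):
  P(U=0) = 3/8 + 0 + 0 = 3/8
  P(U=1) = 0 + 1/2 + 0 = 1/2
  P(U=2) = 0 + 0 + 1/8 = 1/8
Marginal P(V) (column sums):
  P(V=0) = 3/8 + 0 + 0 = 3/8
  P(V=1) = 0 + 1/2 + 0 = 1/2
  P(V=2) = 0 + 0 + 1/8 = 1/8

H(U) = -[(3/8)·log₂(3/8) + (1/2)·log₂(1/2) + (1/8)·log₂(1/8)]
  = 0.5306 + 0.5000 + 0.3750
  = 1.4056 bits
H(V) = -[(3/8)·log₂(3/8) + (1/2)·log₂(1/2) + (1/8)·log₂(1/8)]
  = 0.5306 + 0.5000 + 0.3750
  = 1.4056 bits
H(U,V) = -[(3/8)·log₂(3/8) + (1/2)·log₂(1/2) + (1/8)·log₂(1/8)]
  = 0.5306 + 0.5000 + 0.3750
  = 1.4056 bits

I(U;V) = H(U) + H(V) - H(U,V)
  = 1.4056 + 1.4056 - 1.4056
  = 1.4056 bits

min(H(U), H(V)) = min(1.4056, 1.4056) = 1.4056 bits
Normalized MI = 1.4056 / 1.4056 = 1.0000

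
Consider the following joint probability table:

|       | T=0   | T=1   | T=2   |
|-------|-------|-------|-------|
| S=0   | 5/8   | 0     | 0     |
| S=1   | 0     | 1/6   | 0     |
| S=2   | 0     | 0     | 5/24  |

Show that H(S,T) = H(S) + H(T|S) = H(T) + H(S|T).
Marginal P(S) (row sums):
  P(S=0) = 5/8 + 0 + 0 = 5/8
  P(S=1) = 0 + 1/6 + 0 = 1/6
  P(S=2) = 0 + 0 + 5/24 = 5/24
Marginal P(T) (column sums):
  P(T=0) = 5/8 + 0 + 0 = 5/8
  P(T=1) = 0 + 1/6 + 0 = 1/6
  P(T=2) = 0 + 0 + 5/24 = 5/24

Decomposition 1: H(S) + H(T|S)
H(S) = -[(5/8)·log₂(5/8) + (1/6)·log₂(1/6) + (5/24)·log₂(5/24)]
  = 0.4238 + 0.4308 + 0.4715
  = 1.3261 bits
H(T|S) = -Σ P(S,T)·log₂ P(T|S), where P(T|S) = P(S,T) / P(S)
  (cells with P(S,T) = 0 contribute 0)
  (S=0,T=0): P(T|S) = (5/8)/(5/8) = 1;  -(5/8)·log₂(1) = 0.0000
  (S=1,T=1): P(T|S) = (1/6)/(1/6) = 1;  -(1/6)·log₂(1) = 0.0000
  (S=2,T=2): P(T|S) = (5/24)/(5/24) = 1;  -(5/24)·log₂(1) = 0.0000
H(T|S) = 0.0000 + 0.0000 + 0.0000
  = 0.0000 bits
H(S) + H(T|S) = 1.3261 + 0.0000 = 1.3261 bits

Decomposition 2: H(T) + H(S|T)
H(T) = -[(5/8)·log₂(5/8) + (1/6)·log₂(1/6) + (5/24)·log₂(5/24)]
  = 0.4238 + 0.4308 + 0.4715
  = 1.3261 bits
H(S|T) = -Σ P(S,T)·log₂ P(S|T), where P(S|T) = P(S,T) / P(T)
  (cells with P(S,T) = 0 contribute 0)
  (S=0,T=0): P(S|T) = (5/8)/(5/8) = 1;  -(5/8)·log₂(1) = 0.0000
  (S=1,T=1): P(S|T) = (1/6)/(1/6) = 1;  -(1/6)·log₂(1) = 0.0000
  (S=2,T=2): P(S|T) = (5/24)/(5/24) = 1;  -(5/24)·log₂(1) = 0.0000
H(S|T) = 0.0000 + 0.0000 + 0.0000
  = 0.0000 bits
H(T) + H(S|T) = 1.3261 + 0.0000 = 1.3261 bits

Direct computation of the joint entropy:
H(S,T) = -[(5/8)·log₂(5/8) + (1/6)·log₂(1/6) + (5/24)·log₂(5/24)]
  = 0.4238 + 0.4308 + 0.4715
  = 1.3261 bits

All three agree: H(S,T) = 1.3261 bits ✓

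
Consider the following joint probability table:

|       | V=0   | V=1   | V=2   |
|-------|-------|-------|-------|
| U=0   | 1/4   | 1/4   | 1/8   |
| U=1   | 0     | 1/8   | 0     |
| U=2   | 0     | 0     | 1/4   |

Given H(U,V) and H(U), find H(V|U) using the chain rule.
From the chain rule: H(U,V) = H(U) + H(V|U)
Therefore: H(V|U) = H(U,V) - H(U)

H(U,V) = -[(1/4)·log₂(1/4) + (1/4)·log₂(1/4) + (1/8)·log₂(1/8) + (1/8)·log₂(1/8) + (1/4)·log₂(1/4)]
  = 0.5000 + 0.5000 + 0.3750 + 0.3750 + 0.5000
  = 2.2500 bits
Marginal P(U) (row sums):
  P(U=0) = 1/4 + 1/4 + 1/8 = 5/8
  P(U=1) = 0 + 1/8 + 0 = 1/8
  P(U=2) = 0 + 0 + 1/4 = 1/4
H(U) = -[(5/8)·log₂(5/8) + (1/8)·log₂(1/8) + (1/4)·log₂(1/4)]
  = 0.4238 + 0.3750 + 0.5000
  = 1.2988 bits

H(V|U) = 2.2500 - 1.2988 = 0.9512 bits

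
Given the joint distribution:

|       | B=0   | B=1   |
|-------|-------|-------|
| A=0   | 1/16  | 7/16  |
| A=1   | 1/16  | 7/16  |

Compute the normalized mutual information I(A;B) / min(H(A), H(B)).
Marginal P(A) (row sums):
  P(A=0) = 1/16 + 7/16 = 1/2
  P(A=1) = 1/16 + 7/16 = 1/2
Marginal P(B) (column sums):
  P(B=0) = 1/16 + 1/16 = 1/8
  P(B=1) = 7/16 + 7/16 = 7/8

H(A) = -[(1/2)·log₂(1/2) + (1/2)·log₂(1/2)]
  = 0.5000 + 0.5000
  = 1.0000 bits
H(B) = -[(1/8)·log₂(1/8) + (7/8)·log₂(7/8)]
  = 0.3750 + 0.1686
  = 0.5436 bits
H(A,B) = -[(1/16)·log₂(1/16) + (7/16)·log₂(7/16) + (1/16)·log₂(1/16) + (7/16)·log₂(7/16)]
  = 0.2500 + 0.5218 + 0.2500 + 0.5218
  = 1.5436 bits

I(A;B) = H(A) + H(B) - H(A,B)
  = 1.0000 + 0.5436 - 1.5436
  = 0.0000 bits

min(H(A), H(B)) = min(1.0000, 0.5436) = 0.5436 bits
Normalized MI = 0.0000 / 0.5436 = 0.0000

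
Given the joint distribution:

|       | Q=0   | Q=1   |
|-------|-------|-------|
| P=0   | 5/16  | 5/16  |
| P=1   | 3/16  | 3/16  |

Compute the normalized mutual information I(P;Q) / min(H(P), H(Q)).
Marginal P(P) (row sums):
  P(P=0) = 5/16 + 5/16 = 5/8
  P(P=1) = 3/16 + 3/16 = 3/8
Marginal P(Q) (column sums):
  P(Q=0) = 5/16 + 3/16 = 1/2
  P(Q=1) = 5/16 + 3/16 = 1/2

H(P) = -[(5/8)·log₂(5/8) + (3/8)·log₂(3/8)]
  = 0.4238 + 0.5306
  = 0.9544 bits
H(Q) = -[(1/2)·log₂(1/2) + (1/2)·log₂(1/2)]
  = 0.5000 + 0.5000
  = 1.0000 bits
H(P,Q) = -[(5/16)·log₂(5/16) + (5/16)·log₂(5/16) + (3/16)·log₂(3/16) + (3/16)·log₂(3/16)]
  = 0.5244 + 0.5244 + 0.4528 + 0.4528
  = 1.9544 bits

I(P;Q) = H(P) + H(Q) - H(P,Q)
  = 0.9544 + 1.0000 - 1.9544
  = 0.0000 bits

min(H(P), H(Q)) = min(0.9544, 1.0000) = 0.9544 bits
Normalized MI = 0.0000 / 0.9544 = 0.0000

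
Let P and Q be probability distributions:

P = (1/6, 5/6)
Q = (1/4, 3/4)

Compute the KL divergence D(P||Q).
D(P||Q) = Σ P(i) log₂(P(i)/Q(i))
  i=0: (1/6) × log₂((1/6)/(1/4)) = (1/6) × log₂(2/3) = -0.0975
  i=1: (5/6) × log₂((5/6)/(3/4)) = (5/6) × log₂(10/9) = 0.1267
D(P||Q) = -0.0975 + 0.1267
  = 0.0292 bits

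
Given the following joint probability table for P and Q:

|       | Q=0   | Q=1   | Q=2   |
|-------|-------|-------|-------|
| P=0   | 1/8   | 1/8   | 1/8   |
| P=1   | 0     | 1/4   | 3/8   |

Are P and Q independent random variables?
Marginal P(P) (row sums):
  P(P=0) = 1/8 + 1/8 + 1/8 = 3/8
  P(P=1) = 0 + 1/4 + 3/8 = 5/8
Marginal P(Q) (column sums):
  P(Q=0) = 1/8 + 0 = 1/8
  P(Q=1) = 1/8 + 1/4 = 3/8
  P(Q=2) = 1/8 + 3/8 = 1/2

P and Q are independent iff P(P=i,Q=j) = P(P=i)·P(Q=j) for every cell.
  P(P=0)·P(Q=0) = 3/8 × 1/8 = 3/64, but P(P=0,Q=0) = 1/8 ✗

No, P and Q are not independent. Quantitatively, I(P;Q) > 0:

H(P) = -[(3/8)·log₂(3/8) + (5/8)·log₂(5/8)]
  = 0.5306 + 0.4238
  = 0.9544 bits
H(Q) = -[(1/8)·log₂(1/8) + (3/8)·log₂(3/8) + (1/2)·log₂(1/2)]
  = 0.3750 + 0.5306 + 0.5000
  = 1.4056 bits
H(P,Q) = -[(1/8)·log₂(1/8) + (1/8)·log₂(1/8) + (1/8)·log₂(1/8) + (1/4)·log₂(1/4) + (3/8)·log₂(3/8)]
  = 0.3750 + 0.3750 + 0.3750 + 0.5000 + 0.5306
  = 2.1556 bits
I(P;Q) = H(P) + H(Q) - H(P,Q) = 0.9544 + 1.4056 - 2.1556 = 0.2044 bits > 0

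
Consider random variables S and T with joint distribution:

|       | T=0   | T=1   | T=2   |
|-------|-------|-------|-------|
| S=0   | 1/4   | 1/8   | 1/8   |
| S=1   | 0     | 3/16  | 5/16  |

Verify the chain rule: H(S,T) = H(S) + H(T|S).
Left side:
H(S,T) = -[(1/4)·log₂(1/4) + (1/8)·log₂(1/8) + (1/8)·log₂(1/8) + (3/16)·log₂(3/16) + (5/16)·log₂(5/16)]
  = 0.5000 + 0.3750 + 0.3750 + 0.4528 + 0.5244
  = 2.2272 bits

Right side:
Marginal P(S) (row sums):
  P(S=0) = 1/4 + 1/8 + 1/8 = 1/2
  P(S=1) = 0 + 3/16 + 5/16 = 1/2
H(S) = -[(1/2)·log₂(1/2) + (1/2)·log₂(1/2)]
  = 0.5000 + 0.5000
  = 1.0000 bits
H(T|S) = -Σ P(S,T)·log₂ P(T|S), where P(T|S) = P(S,T) / P(S)
  (cells with P(S,T) = 0 contribute 0)
  (S=0,T=0): P(T|S) = (1/4)/(1/2) = 1/2;  -(1/4)·log₂(1/2) = 0.2500
  (S=0,T=1): P(T|S) = (1/8)/(1/2) = 1/4;  -(1/8)·log₂(1/4) = 0.2500
  (S=0,T=2): P(T|S) = (1/8)/(1/2) = 1/4;  -(1/8)·log₂(1/4) = 0.2500
  (S=1,T=1): P(T|S) = (3/16)/(1/2) = 3/8;  -(3/16)·log₂(3/8) = 0.2653
  (S=1,T=2): P(T|S) = (5/16)/(1/2) = 5/8;  -(5/16)·log₂(5/8) = 0.2119
H(T|S) = 0.2500 + 0.2500 + 0.2500 + 0.2653 + 0.2119
  = 1.2272 bits
H(S) + H(T|S) = 1.0000 + 1.2272 = 2.2272 bits

Both sides equal 2.2272 bits, so the chain rule holds ✓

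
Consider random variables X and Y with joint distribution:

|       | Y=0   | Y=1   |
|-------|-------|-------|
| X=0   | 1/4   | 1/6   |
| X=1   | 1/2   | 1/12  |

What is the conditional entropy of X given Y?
Marginal P(Y) (column sums):
  P(Y=0) = 1/4 + 1/2 = 3/4
  P(Y=1) = 1/6 + 1/12 = 1/4

H(X|Y) = -Σ P(X,Y)·log₂ P(X|Y), where P(X|Y) = P(X,Y) / P(Y)
  (X=0,Y=0): P(X|Y) = (1/4)/(3/4) = 1/3;  -(1/4)·log₂(1/3) = 0.3962
  (X=0,Y=1): P(X|Y) = (1/6)/(1/4) = 2/3;  -(1/6)·log₂(2/3) = 0.0975
  (X=1,Y=0): P(X|Y) = (1/2)/(3/4) = 2/3;  -(1/2)·log₂(2/3) = 0.2925
  (X=1,Y=1): P(X|Y) = (1/12)/(1/4) = 1/3;  -(1/12)·log₂(1/3) = 0.1321
H(X|Y) = 0.3962 + 0.0975 + 0.2925 + 0.1321
  = 0.9183 bits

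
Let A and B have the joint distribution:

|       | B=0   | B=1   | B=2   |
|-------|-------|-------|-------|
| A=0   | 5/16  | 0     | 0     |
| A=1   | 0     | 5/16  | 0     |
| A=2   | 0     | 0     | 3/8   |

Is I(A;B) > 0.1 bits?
Marginal P(A) (row sums):
  P(A=0) = 5/16 + 0 + 0 = 5/16
  P(A=1) = 0 + 5/16 + 0 = 5/16
  P(A=2) = 0 + 0 + 3/8 = 3/8
Marginal P(B) (column sums):
  P(B=0) = 5/16 + 0 + 0 = 5/16
  P(B=1) = 0 + 5/16 + 0 = 5/16
  P(B=2) = 0 + 0 + 3/8 = 3/8

H(A) = -[(5/16)·log₂(5/16) + (5/16)·log₂(5/16) + (3/8)·log₂(3/8)]
  = 0.5244 + 0.5244 + 0.5306
  = 1.5794 bits
H(B) = -[(5/16)·log₂(5/16) + (5/16)·log₂(5/16) + (3/8)·log₂(3/8)]
  = 0.5244 + 0.5244 + 0.5306
  = 1.5794 bits
H(A,B) = -[(5/16)·log₂(5/16) + (5/16)·log₂(5/16) + (3/8)·log₂(3/8)]
  = 0.5244 + 0.5244 + 0.5306
  = 1.5794 bits

I(A;B) = H(A) + H(B) - H(A,B)
  = 1.5794 + 1.5794 - 1.5794
  = 1.5794 bits

Yes. I(A;B) = 1.5794 bits, which is > 0.1 bits.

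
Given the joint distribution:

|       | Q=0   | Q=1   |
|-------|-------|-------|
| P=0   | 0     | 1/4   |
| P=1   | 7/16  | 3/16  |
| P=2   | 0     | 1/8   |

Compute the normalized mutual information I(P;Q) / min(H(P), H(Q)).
Marginal P(P) (row sums):
  P(P=0) = 0 + 1/4 = 1/4
  P(P=1) = 7/16 + 3/16 = 5/8
  P(P=2) = 0 + 1/8 = 1/8
Marginal P(Q) (column sums):
  P(Q=0) = 0 + 7/16 + 0 = 7/16
  P(Q=1) = 1/4 + 3/16 + 1/8 = 9/16

H(P) = -[(1/4)·log₂(1/4) + (5/8)·log₂(5/8) + (1/8)·log₂(1/8)]
  = 0.5000 + 0.4238 + 0.3750
  = 1.2988 bits
H(Q) = -[(7/16)·log₂(7/16) + (9/16)·log₂(9/16)]
  = 0.5218 + 0.4669
  = 0.9887 bits
H(P,Q) = -[(1/4)·log₂(1/4) + (7/16)·log₂(7/16) + (3/16)·log₂(3/16) + (1/8)·log₂(1/8)]
  = 0.5000 + 0.5218 + 0.4528 + 0.3750
  = 1.8496 bits

I(P;Q) = H(P) + H(Q) - H(P,Q)
  = 1.2988 + 0.9887 - 1.8496
  = 0.4379 bits

min(H(P), H(Q)) = min(1.2988, 0.9887) = 0.9887 bits
Normalized MI = 0.4379 / 0.9887 = 0.4429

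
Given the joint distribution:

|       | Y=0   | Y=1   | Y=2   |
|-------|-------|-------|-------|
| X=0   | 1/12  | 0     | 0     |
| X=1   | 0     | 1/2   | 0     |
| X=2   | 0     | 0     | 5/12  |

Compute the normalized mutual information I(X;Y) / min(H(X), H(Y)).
Marginal P(X) (row sums):
  P(X=0) = 1/12 + 0 + 0 = 1/12
  P(X=1) = 0 + 1/2 + 0 = 1/2
  P(X=2) = 0 + 0 + 5/12 = 5/12
Marginal P(Y) (column sums):
  P(Y=0) = 1/12 + 0 + 0 = 1/12
  P(Y=1) = 0 + 1/2 + 0 = 1/2
  P(Y=2) = 0 + 0 + 5/12 = 5/12

H(X) = -[(1/12)·log₂(1/12) + (1/2)·log₂(1/2) + (5/12)·log₂(5/12)]
  = 0.2987 + 0.5000 + 0.5263
  = 1.3250 bits
H(Y) = -[(1/12)·log₂(1/12) + (1/2)·log₂(1/2) + (5/12)·log₂(5/12)]
  = 0.2987 + 0.5000 + 0.5263
  = 1.3250 bits
H(X,Y) = -[(1/12)·log₂(1/12) + (1/2)·log₂(1/2) + (5/12)·log₂(5/12)]
  = 0.2987 + 0.5000 + 0.5263
  = 1.3250 bits

I(X;Y) = H(X) + H(Y) - H(X,Y)
  = 1.3250 + 1.3250 - 1.3250
  = 1.3250 bits

min(H(X), H(Y)) = min(1.3250, 1.3250) = 1.3250 bits
Normalized MI = 1.3250 / 1.3250 = 1.0000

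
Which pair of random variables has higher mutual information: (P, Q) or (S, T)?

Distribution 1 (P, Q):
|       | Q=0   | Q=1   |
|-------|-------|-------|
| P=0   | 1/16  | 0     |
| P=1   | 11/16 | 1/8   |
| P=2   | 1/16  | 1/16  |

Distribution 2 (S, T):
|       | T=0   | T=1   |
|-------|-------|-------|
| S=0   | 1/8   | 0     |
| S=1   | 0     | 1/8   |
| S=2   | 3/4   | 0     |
Distribution 1 (P, Q):
Marginal P(P) (row sums):
  P(P=0) = 1/16 + 0 = 1/16
  P(P=1) = 11/16 + 1/8 = 13/16
  P(P=2) = 1/16 + 1/16 = 1/8
Marginal P(Q) (column sums):
  P(Q=0) = 1/16 + 11/16 + 1/16 = 13/16
  P(Q=1) = 0 + 1/8 + 1/16 = 3/16

H(P) = -[(1/16)·log₂(1/16) + (13/16)·log₂(13/16) + (1/8)·log₂(1/8)]
  = 0.2500 + 0.2434 + 0.3750
  = 0.8684 bits
H(Q) = -[(13/16)·log₂(13/16) + (3/16)·log₂(3/16)]
  = 0.2434 + 0.4528
  = 0.6962 bits
H(P,Q) = -[(1/16)·log₂(1/16) + (11/16)·log₂(11/16) + (1/8)·log₂(1/8) + (1/16)·log₂(1/16) + (1/16)·log₂(1/16)]
  = 0.2500 + 0.3716 + 0.3750 + 0.2500 + 0.2500
  = 1.4966 bits

I(P;Q) = H(P) + H(Q) - H(P,Q)
  = 0.8684 + 0.6962 - 1.4966
  = 0.0680 bits

Distribution 2 (S, T):
Marginal P(S) (row sums):
  P(S=0) = 1/8 + 0 = 1/8
  P(S=1) = 0 + 1/8 = 1/8
  P(S=2) = 3/4 + 0 = 3/4
Marginal P(T) (column sums):
  P(T=0) = 1/8 + 0 + 3/4 = 7/8
  P(T=1) = 0 + 1/8 + 0 = 1/8

H(S) = -[(1/8)·log₂(1/8) + (1/8)·log₂(1/8) + (3/4)·log₂(3/4)]
  = 0.3750 + 0.3750 + 0.3113
  = 1.0613 bits
H(T) = -[(7/8)·log₂(7/8) + (1/8)·log₂(1/8)]
  = 0.1686 + 0.3750
  = 0.5436 bits
H(S,T) = -[(1/8)·log₂(1/8) + (1/8)·log₂(1/8) + (3/4)·log₂(3/4)]
  = 0.3750 + 0.3750 + 0.3113
  = 1.0613 bits

I(S;T) = H(S) + H(T) - H(S,T)
  = 1.0613 + 0.5436 - 1.0613
  = 0.5436 bits

I(S;T) = 0.5436 bits > I(P;Q) = 0.0680 bits, so (S, T) has the higher mutual information (stronger dependence).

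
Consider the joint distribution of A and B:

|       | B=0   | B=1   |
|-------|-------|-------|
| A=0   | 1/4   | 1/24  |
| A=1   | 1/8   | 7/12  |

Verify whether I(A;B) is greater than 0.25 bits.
Marginal P(A) (row sums):
  P(A=0) = 1/4 + 1/24 = 7/24
  P(A=1) = 1/8 + 7/12 = 17/24
Marginal P(B) (column sums):
  P(B=0) = 1/4 + 1/8 = 3/8
  P(B=1) = 1/24 + 7/12 = 5/8

H(A) = -[(7/24)·log₂(7/24) + (17/24)·log₂(17/24)]
  = 0.5185 + 0.3524
  = 0.8709 bits
H(B) = -[(3/8)·log₂(3/8) + (5/8)·log₂(5/8)]
  = 0.5306 + 0.4238
  = 0.9544 bits
H(A,B) = -[(1/4)·log₂(1/4) + (1/24)·log₂(1/24) + (1/8)·log₂(1/8) + (7/12)·log₂(7/12)]
  = 0.5000 + 0.1910 + 0.3750 + 0.4536
  = 1.5196 bits

I(A;B) = H(A) + H(B) - H(A,B)
  = 0.8709 + 0.9544 - 1.5196
  = 0.3057 bits

Yes. I(A;B) = 0.3057 bits, which is > 0.25 bits.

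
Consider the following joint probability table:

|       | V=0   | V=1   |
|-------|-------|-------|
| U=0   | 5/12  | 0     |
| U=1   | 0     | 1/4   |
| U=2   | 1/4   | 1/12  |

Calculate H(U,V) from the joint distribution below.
H(U,V) = -Σ P(U,V) log₂ P(U,V), summed over the non-zero cells:
H(U,V) = -[(5/12)·log₂(5/12) + (1/4)·log₂(1/4) + (1/4)·log₂(1/4) + (1/12)·log₂(1/12)]
  = 0.5263 + 0.5000 + 0.5000 + 0.2987
  = 1.8250 bits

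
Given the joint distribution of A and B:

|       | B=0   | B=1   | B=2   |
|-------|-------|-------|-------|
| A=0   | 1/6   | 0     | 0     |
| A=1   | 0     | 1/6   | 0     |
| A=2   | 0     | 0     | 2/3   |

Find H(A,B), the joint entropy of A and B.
H(A,B) = -Σ P(A,B) log₂ P(A,B), summed over the non-zero cells:
H(A,B) = -[(1/6)·log₂(1/6) + (1/6)·log₂(1/6) + (2/3)·log₂(2/3)]
  = 0.4308 + 0.4308 + 0.3900
  = 1.2516 bits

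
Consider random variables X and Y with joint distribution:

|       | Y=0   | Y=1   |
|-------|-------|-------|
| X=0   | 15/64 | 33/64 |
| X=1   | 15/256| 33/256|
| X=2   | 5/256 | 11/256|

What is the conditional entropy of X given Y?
Marginal P(Y) (column sums):
  P(Y=0) = 15/64 + 15/256 + 5/256 = 5/16
  P(Y=1) = 33/64 + 33/256 + 11/256 = 11/16

H(X|Y) = -Σ P(X,Y)·log₂ P(X|Y), where P(X|Y) = P(X,Y) / P(Y)
  (X=0,Y=0): P(X|Y) = (15/64)/(5/16) = 3/4;  -(15/64)·log₂(3/4) = 0.0973
  (X=0,Y=1): P(X|Y) = (33/64)/(11/16) = 3/4;  -(33/64)·log₂(3/4) = 0.2140
  (X=1,Y=0): P(X|Y) = (15/256)/(5/16) = 3/16;  -(15/256)·log₂(3/16) = 0.1415
  (X=1,Y=1): P(X|Y) = (33/256)/(11/16) = 3/16;  -(33/256)·log₂(3/16) = 0.3113
  (X=2,Y=0): P(X|Y) = (5/256)/(5/16) = 1/16;  -(5/256)·log₂(1/16) = 0.0781
  (X=2,Y=1): P(X|Y) = (11/256)/(11/16) = 1/16;  -(11/256)·log₂(1/16) = 0.1719
H(X|Y) = 0.0973 + 0.2140 + 0.1415 + 0.3113 + 0.0781 + 0.1719
  = 1.0141 bits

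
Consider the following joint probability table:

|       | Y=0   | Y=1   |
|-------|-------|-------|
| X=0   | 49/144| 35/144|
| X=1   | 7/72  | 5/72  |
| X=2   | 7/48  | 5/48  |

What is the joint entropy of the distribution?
H(X,Y) = -Σ P(X,Y) log₂ P(X,Y), summed over the non-zero cells:
H(X,Y) = -[(49/144)·log₂(49/144) + (35/144)·log₂(35/144) + (7/72)·log₂(7/72) + (5/72)·log₂(5/72) + (7/48)·log₂(7/48) + (5/48)·log₂(5/48)]
  = 0.5292 + 0.4960 + 0.3269 + 0.2672 + 0.4051 + 0.3399
  = 2.3643 bits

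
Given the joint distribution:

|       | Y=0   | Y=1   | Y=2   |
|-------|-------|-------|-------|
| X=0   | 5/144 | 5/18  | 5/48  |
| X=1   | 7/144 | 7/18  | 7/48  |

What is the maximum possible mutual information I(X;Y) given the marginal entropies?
The upper bound on mutual information is I(X;Y) ≤ min(H(X), H(Y)).

Marginal P(X) (row sums):
  P(X=0) = 5/144 + 5/18 + 5/48 = 5/12
  P(X=1) = 7/144 + 7/18 + 7/48 = 7/12
Marginal P(Y) (column sums):
  P(Y=0) = 5/144 + 7/144 = 1/12
  P(Y=1) = 5/18 + 7/18 = 2/3
  P(Y=2) = 5/48 + 7/48 = 1/4

H(X) = -[(5/12)·log₂(5/12) + (7/12)·log₂(7/12)]
  = 0.5263 + 0.4536
  = 0.9799 bits
H(Y) = -[(1/12)·log₂(1/12) + (2/3)·log₂(2/3) + (1/4)·log₂(1/4)]
  = 0.2987 + 0.3900 + 0.5000
  = 1.1887 bits

Maximum possible I(X;Y) = min(0.9799, 1.1887) = 0.9799 bits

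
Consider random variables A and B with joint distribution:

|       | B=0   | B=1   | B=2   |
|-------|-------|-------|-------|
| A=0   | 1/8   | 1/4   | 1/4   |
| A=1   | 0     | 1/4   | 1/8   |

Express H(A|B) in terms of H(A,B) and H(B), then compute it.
H(A|B) = H(A,B) - H(B)

Marginal P(B) (column sums):
  P(B=0) = 1/8 + 0 = 1/8
  P(B=1) = 1/4 + 1/4 = 1/2
  P(B=2) = 1/4 + 1/8 = 3/8

H(A,B) = -[(1/8)·log₂(1/8) + (1/4)·log₂(1/4) + (1/4)·log₂(1/4) + (1/4)·log₂(1/4) + (1/8)·log₂(1/8)]
  = 0.3750 + 0.5000 + 0.5000 + 0.5000 + 0.3750
  = 2.2500 bits
H(B) = -[(1/8)·log₂(1/8) + (1/2)·log₂(1/2) + (3/8)·log₂(3/8)]
  = 0.3750 + 0.5000 + 0.5306
  = 1.4056 bits

H(A|B) = 2.2500 - 1.4056 = 0.8444 bits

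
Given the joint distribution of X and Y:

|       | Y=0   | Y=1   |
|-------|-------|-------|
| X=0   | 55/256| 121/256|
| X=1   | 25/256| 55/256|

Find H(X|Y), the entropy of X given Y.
Marginal P(Y) (column sums):
  P(Y=0) = 55/256 + 25/256 = 5/16
  P(Y=1) = 121/256 + 55/256 = 11/16

H(X|Y) = -Σ P(X,Y)·log₂ P(X|Y), where P(X|Y) = P(X,Y) / P(Y)
  (X=0,Y=0): P(X|Y) = (55/256)/(5/16) = 11/16;  -(55/256)·log₂(11/16) = 0.1161
  (X=0,Y=1): P(X|Y) = (121/256)/(11/16) = 11/16;  -(121/256)·log₂(11/16) = 0.2555
  (X=1,Y=0): P(X|Y) = (25/256)/(5/16) = 5/16;  -(25/256)·log₂(5/16) = 0.1639
  (X=1,Y=1): P(X|Y) = (55/256)/(11/16) = 5/16;  -(55/256)·log₂(5/16) = 0.3605
H(X|Y) = 0.1161 + 0.2555 + 0.1639 + 0.3605
  = 0.8960 bits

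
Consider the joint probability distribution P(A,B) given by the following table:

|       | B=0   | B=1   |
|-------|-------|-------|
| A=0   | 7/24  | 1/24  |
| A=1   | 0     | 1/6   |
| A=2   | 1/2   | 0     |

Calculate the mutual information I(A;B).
Marginal P(A) (row sums):
  P(A=0) = 7/24 + 1/24 = 1/3
  P(A=1) = 0 + 1/6 = 1/6
  P(A=2) = 1/2 + 0 = 1/2
Marginal P(B) (column sums):
  P(B=0) = 7/24 + 0 + 1/2 = 19/24
  P(B=1) = 1/24 + 1/6 + 0 = 5/24

H(A) = -[(1/3)·log₂(1/3) + (1/6)·log₂(1/6) + (1/2)·log₂(1/2)]
  = 0.5283 + 0.4308 + 0.5000
  = 1.4591 bits
H(B) = -[(19/24)·log₂(19/24) + (5/24)·log₂(5/24)]
  = 0.2668 + 0.4715
  = 0.7383 bits
H(A,B) = -[(7/24)·log₂(7/24) + (1/24)·log₂(1/24) + (1/6)·log₂(1/6) + (1/2)·log₂(1/2)]
  = 0.5185 + 0.1910 + 0.4308 + 0.5000
  = 1.6403 bits

I(A;B) = H(A) + H(B) - H(A,B)
  = 1.4591 + 0.7383 - 1.6403
  = 0.5571 bits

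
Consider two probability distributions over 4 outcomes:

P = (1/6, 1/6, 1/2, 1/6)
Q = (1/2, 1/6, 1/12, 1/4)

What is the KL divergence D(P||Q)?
D(P||Q) = Σ P(i) log₂(P(i)/Q(i))
  i=0: (1/6) × log₂((1/6)/(1/2)) = (1/6) × log₂(1/3) = -0.2642
  i=1: (1/6) × log₂((1/6)/(1/6)) = (1/6) × log₂(1) = 0.0000
  i=2: (1/2) × log₂((1/2)/(1/12)) = (1/2) × log₂(6) = 1.2925
  i=3: (1/6) × log₂((1/6)/(1/4)) = (1/6) × log₂(2/3) = -0.0975
D(P||Q) = -0.2642 + 0.0000 + 1.2925 - 0.0975
  = 0.9308 bits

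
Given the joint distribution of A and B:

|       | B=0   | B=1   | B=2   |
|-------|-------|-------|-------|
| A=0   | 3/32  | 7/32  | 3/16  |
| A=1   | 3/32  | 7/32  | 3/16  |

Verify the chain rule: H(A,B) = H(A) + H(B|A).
Left side:
H(A,B) = -[(3/32)·log₂(3/32) + (7/32)·log₂(7/32) + (3/16)·log₂(3/16) + (3/32)·log₂(3/32) + (7/32)·log₂(7/32) + (3/16)·log₂(3/16)]
  = 0.3202 + 0.4796 + 0.4528 + 0.3202 + 0.4796 + 0.4528
  = 2.5052 bits

Right side:
Marginal P(A) (row sums):
  P(A=0) = 3/32 + 7/32 + 3/16 = 1/2
  P(A=1) = 3/32 + 7/32 + 3/16 = 1/2
H(A) = -[(1/2)·log₂(1/2) + (1/2)·log₂(1/2)]
  = 0.5000 + 0.5000
  = 1.0000 bits
H(B|A) = -Σ P(A,B)·log₂ P(B|A), where P(B|A) = P(A,B) / P(A)
  (A=0,B=0): P(B|A) = (3/32)/(1/2) = 3/16;  -(3/32)·log₂(3/16) = 0.2264
  (A=0,B=1): P(B|A) = (7/32)/(1/2) = 7/16;  -(7/32)·log₂(7/16) = 0.2609
  (A=0,B=2): P(B|A) = (3/16)/(1/2) = 3/8;  -(3/16)·log₂(3/8) = 0.2653
  (A=1,B=0): P(B|A) = (3/32)/(1/2) = 3/16;  -(3/32)·log₂(3/16) = 0.2264
  (A=1,B=1): P(B|A) = (7/32)/(1/2) = 7/16;  -(7/32)·log₂(7/16) = 0.2609
  (A=1,B=2): P(B|A) = (3/16)/(1/2) = 3/8;  -(3/16)·log₂(3/8) = 0.2653
H(B|A) = 0.2264 + 0.2609 + 0.2653 + 0.2264 + 0.2609 + 0.2653
  = 1.5052 bits
H(A) + H(B|A) = 1.0000 + 1.5052 = 2.5052 bits

Both sides equal 2.5052 bits, so the chain rule holds ✓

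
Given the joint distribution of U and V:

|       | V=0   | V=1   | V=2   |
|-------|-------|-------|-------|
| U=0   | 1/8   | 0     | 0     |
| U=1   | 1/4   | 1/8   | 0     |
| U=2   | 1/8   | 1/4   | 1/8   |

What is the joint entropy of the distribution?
H(U,V) = -Σ P(U,V) log₂ P(U,V), summed over the non-zero cells:
H(U,V) = -[(1/8)·log₂(1/8) + (1/4)·log₂(1/4) + (1/8)·log₂(1/8) + (1/8)·log₂(1/8) + (1/4)·log₂(1/4) + (1/8)·log₂(1/8)]
  = 0.3750 + 0.5000 + 0.3750 + 0.3750 + 0.5000 + 0.3750
  = 2.5000 bits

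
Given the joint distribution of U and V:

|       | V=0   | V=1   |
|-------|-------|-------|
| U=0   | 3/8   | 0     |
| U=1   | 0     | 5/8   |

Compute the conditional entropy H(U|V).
Marginal P(V) (column sums):
  P(V=0) = 3/8 + 0 = 3/8
  P(V=1) = 0 + 5/8 = 5/8

H(U|V) = -Σ P(U,V)·log₂ P(U|V), where P(U|V) = P(U,V) / P(V)
  (cells with P(U,V) = 0 contribute 0)
  (U=0,V=0): P(U|V) = (3/8)/(3/8) = 1;  -(3/8)·log₂(1) = 0.0000
  (U=1,V=1): P(U|V) = (5/8)/(5/8) = 1;  -(5/8)·log₂(1) = 0.0000
H(U|V) = 0.0000 + 0.0000
  = 0.0000 bits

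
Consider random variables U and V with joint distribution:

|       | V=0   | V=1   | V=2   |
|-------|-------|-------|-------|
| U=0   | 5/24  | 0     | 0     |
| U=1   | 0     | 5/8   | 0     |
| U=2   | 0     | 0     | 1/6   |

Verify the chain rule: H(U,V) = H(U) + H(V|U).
Left side:
H(U,V) = -[(5/24)·log₂(5/24) + (5/8)·log₂(5/8) + (1/6)·log₂(1/6)]
  = 0.4715 + 0.4238 + 0.4308
  = 1.3261 bits

Right side:
Marginal P(U) (row sums):
  P(U=0) = 5/24 + 0 + 0 = 5/24
  P(U=1) = 0 + 5/8 + 0 = 5/8
  P(U=2) = 0 + 0 + 1/6 = 1/6
H(U) = -[(5/24)·log₂(5/24) + (5/8)·log₂(5/8) + (1/6)·log₂(1/6)]
  = 0.4715 + 0.4238 + 0.4308
  = 1.3261 bits
H(V|U) = -Σ P(U,V)·log₂ P(V|U), where P(V|U) = P(U,V) / P(U)
  (cells with P(U,V) = 0 contribute 0)
  (U=0,V=0): P(V|U) = (5/24)/(5/24) = 1;  -(5/24)·log₂(1) = 0.0000
  (U=1,V=1): P(V|U) = (5/8)/(5/8) = 1;  -(5/8)·log₂(1) = 0.0000
  (U=2,V=2): P(V|U) = (1/6)/(1/6) = 1;  -(1/6)·log₂(1) = 0.0000
H(V|U) = 0.0000 + 0.0000 + 0.0000
  = 0.0000 bits
H(U) + H(V|U) = 1.3261 + 0.0000 = 1.3261 bits

Both sides equal 1.3261 bits, so the chain rule holds ✓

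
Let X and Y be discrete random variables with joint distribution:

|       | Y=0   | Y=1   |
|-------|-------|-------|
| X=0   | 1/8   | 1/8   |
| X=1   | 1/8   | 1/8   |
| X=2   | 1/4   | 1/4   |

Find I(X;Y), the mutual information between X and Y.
Marginal P(X) (row sums):
  P(X=0) = 1/8 + 1/8 = 1/4
  P(X=1) = 1/8 + 1/8 = 1/4
  P(X=2) = 1/4 + 1/4 = 1/2
Marginal P(Y) (column sums):
  P(Y=0) = 1/8 + 1/8 + 1/4 = 1/2
  P(Y=1) = 1/8 + 1/8 + 1/4 = 1/2

H(X) = -[(1/4)·log₂(1/4) + (1/4)·log₂(1/4) + (1/2)·log₂(1/2)]
  = 0.5000 + 0.5000 + 0.5000
  = 1.5000 bits
H(Y) = -[(1/2)·log₂(1/2) + (1/2)·log₂(1/2)]
  = 0.5000 + 0.5000
  = 1.0000 bits
H(X,Y) = -[(1/8)·log₂(1/8) + (1/8)·log₂(1/8) + (1/8)·log₂(1/8) + (1/8)·log₂(1/8) + (1/4)·log₂(1/4) + (1/4)·log₂(1/4)]
  = 0.3750 + 0.3750 + 0.3750 + 0.3750 + 0.5000 + 0.5000
  = 2.5000 bits

I(X;Y) = H(X) + H(Y) - H(X,Y)
  = 1.5000 + 1.0000 - 2.5000
  = 0.0000 bits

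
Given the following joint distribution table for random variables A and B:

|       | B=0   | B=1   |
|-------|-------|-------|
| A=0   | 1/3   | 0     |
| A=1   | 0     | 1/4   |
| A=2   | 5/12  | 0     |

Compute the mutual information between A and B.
Marginal P(A) (row sums):
  P(A=0) = 1/3 + 0 = 1/3
  P(A=1) = 0 + 1/4 = 1/4
  P(A=2) = 5/12 + 0 = 5/12
Marginal P(B) (column sums):
  P(B=0) = 1/3 + 0 + 5/12 = 3/4
  P(B=1) = 0 + 1/4 + 0 = 1/4

H(A) = -[(1/3)·log₂(1/3) + (1/4)·log₂(1/4) + (5/12)·log₂(5/12)]
  = 0.5283 + 0.5000 + 0.5263
  = 1.5546 bits
H(B) = -[(3/4)·log₂(3/4) + (1/4)·log₂(1/4)]
  = 0.3113 + 0.5000
  = 0.8113 bits
H(A,B) = -[(1/3)·log₂(1/3) + (1/4)·log₂(1/4) + (5/12)·log₂(5/12)]
  = 0.5283 + 0.5000 + 0.5263
  = 1.5546 bits

I(A;B) = H(A) + H(B) - H(A,B)
  = 1.5546 + 0.8113 - 1.5546
  = 0.8113 bits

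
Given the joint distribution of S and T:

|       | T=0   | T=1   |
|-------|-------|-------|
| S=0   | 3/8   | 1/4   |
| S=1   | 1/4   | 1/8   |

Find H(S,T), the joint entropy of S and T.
H(S,T) = -Σ P(S,T) log₂ P(S,T), summed over the non-zero cells:
H(S,T) = -[(3/8)·log₂(3/8) + (1/4)·log₂(1/4) + (1/4)·log₂(1/4) + (1/8)·log₂(1/8)]
  = 0.5306 + 0.5000 + 0.5000 + 0.3750
  = 1.9056 bits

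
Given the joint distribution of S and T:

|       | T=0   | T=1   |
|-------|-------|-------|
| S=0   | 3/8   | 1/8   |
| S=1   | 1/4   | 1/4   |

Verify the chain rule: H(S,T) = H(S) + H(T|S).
Left side:
H(S,T) = -[(3/8)·log₂(3/8) + (1/8)·log₂(1/8) + (1/4)·log₂(1/4) + (1/4)·log₂(1/4)]
  = 0.5306 + 0.3750 + 0.5000 + 0.5000
  = 1.9056 bits

Right side:
Marginal P(S) (row sums):
  P(S=0) = 3/8 + 1/8 = 1/2
  P(S=1) = 1/4 + 1/4 = 1/2
H(S) = -[(1/2)·log₂(1/2) + (1/2)·log₂(1/2)]
  = 0.5000 + 0.5000
  = 1.0000 bits
H(T|S) = -Σ P(S,T)·log₂ P(T|S), where P(T|S) = P(S,T) / P(S)
  (S=0,T=0): P(T|S) = (3/8)/(1/2) = 3/4;  -(3/8)·log₂(3/4) = 0.1556
  (S=0,T=1): P(T|S) = (1/8)/(1/2) = 1/4;  -(1/8)·log₂(1/4) = 0.2500
  (S=1,T=0): P(T|S) = (1/4)/(1/2) = 1/2;  -(1/4)·log₂(1/2) = 0.2500
  (S=1,T=1): P(T|S) = (1/4)/(1/2) = 1/2;  -(1/4)·log₂(1/2) = 0.2500
H(T|S) = 0.1556 + 0.2500 + 0.2500 + 0.2500
  = 0.9056 bits
H(S) + H(T|S) = 1.0000 + 0.9056 = 1.9056 bits

Both sides equal 1.9056 bits, so the chain rule holds ✓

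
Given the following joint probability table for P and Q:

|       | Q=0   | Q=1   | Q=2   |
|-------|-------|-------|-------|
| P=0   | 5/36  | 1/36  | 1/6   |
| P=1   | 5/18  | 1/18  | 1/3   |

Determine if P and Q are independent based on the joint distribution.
Marginal P(P) (row sums):
  P(P=0) = 5/36 + 1/36 + 1/6 = 1/3
  P(P=1) = 5/18 + 1/18 + 1/3 = 2/3
Marginal P(Q) (column sums):
  P(Q=0) = 5/36 + 5/18 = 5/12
  P(Q=1) = 1/36 + 1/18 = 1/12
  P(Q=2) = 1/6 + 1/3 = 1/2

P and Q are independent iff P(P=i,Q=j) = P(P=i)·P(Q=j) for every cell.
  P(P=0)·P(Q=0) = 1/3 × 5/12 = 5/36 = P(P=0,Q=0) ✓
  P(P=0)·P(Q=1) = 1/3 × 1/12 = 1/36 = P(P=0,Q=1) ✓
  P(P=0)·P(Q=2) = 1/3 × 1/2 = 1/6 = P(P=0,Q=2) ✓
  P(P=1)·P(Q=0) = 2/3 × 5/12 = 5/18 = P(P=1,Q=0) ✓
  P(P=1)·P(Q=1) = 2/3 × 1/12 = 1/18 = P(P=1,Q=1) ✓
  P(P=1)·P(Q=2) = 2/3 × 1/2 = 1/3 = P(P=1,Q=2) ✓

Yes, P and Q are independent: every cell factors, so I(P;Q) = 0 bits.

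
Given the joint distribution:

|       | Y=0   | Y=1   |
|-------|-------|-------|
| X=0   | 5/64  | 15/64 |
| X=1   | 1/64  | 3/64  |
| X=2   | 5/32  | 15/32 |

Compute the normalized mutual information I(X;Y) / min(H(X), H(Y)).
Marginal P(X) (row sums):
  P(X=0) = 5/64 + 15/64 = 5/16
  P(X=1) = 1/64 + 3/64 = 1/16
  P(X=2) = 5/32 + 15/32 = 5/8
Marginal P(Y) (column sums):
  P(Y=0) = 5/64 + 1/64 + 5/32 = 1/4
  P(Y=1) = 15/64 + 3/64 + 15/32 = 3/4

H(X) = -[(5/16)·log₂(5/16) + (1/16)·log₂(1/16) + (5/8)·log₂(5/8)]
  = 0.5244 + 0.2500 + 0.4238
  = 1.1982 bits
H(Y) = -[(1/4)·log₂(1/4) + (3/4)·log₂(3/4)]
  = 0.5000 + 0.3113
  = 0.8113 bits
H(X,Y) = -[(5/64)·log₂(5/64) + (15/64)·log₂(15/64) + (1/64)·log₂(1/64) + (3/64)·log₂(3/64) + (5/32)·log₂(5/32) + (15/32)·log₂(15/32)]
  = 0.2873 + 0.4906 + 0.0938 + 0.2070 + 0.4184 + 0.5124
  = 2.0095 bits

I(X;Y) = H(X) + H(Y) - H(X,Y)
  = 1.1982 + 0.8113 - 2.0095
  = 0.0000 bits

min(H(X), H(Y)) = min(1.1982, 0.8113) = 0.8113 bits
Normalized MI = 0.0000 / 0.8113 = 0.0000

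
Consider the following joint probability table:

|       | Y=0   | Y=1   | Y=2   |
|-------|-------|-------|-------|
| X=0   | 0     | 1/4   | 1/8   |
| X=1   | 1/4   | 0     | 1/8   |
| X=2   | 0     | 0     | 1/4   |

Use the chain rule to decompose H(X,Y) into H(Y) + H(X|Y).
By the chain rule: H(X,Y) = H(Y) + H(X|Y)

Marginal P(Y) (column sums):
  P(Y=0) = 0 + 1/4 + 0 = 1/4
  P(Y=1) = 1/4 + 0 + 0 = 1/4
  P(Y=2) = 1/8 + 1/8 + 1/4 = 1/2
H(Y) = -[(1/4)·log₂(1/4) + (1/4)·log₂(1/4) + (1/2)·log₂(1/2)]
  = 0.5000 + 0.5000 + 0.5000
  = 1.5000 bits
H(X|Y) = -Σ P(X,Y)·log₂ P(X|Y), where P(X|Y) = P(X,Y) / P(Y)
  (cells with P(X,Y) = 0 contribute 0)
  (X=0,Y=1): P(X|Y) = (1/4)/(1/4) = 1;  -(1/4)·log₂(1) = 0.0000
  (X=0,Y=2): P(X|Y) = (1/8)/(1/2) = 1/4;  -(1/8)·log₂(1/4) = 0.2500
  (X=1,Y=0): P(X|Y) = (1/4)/(1/4) = 1;  -(1/4)·log₂(1) = 0.0000
  (X=1,Y=2): P(X|Y) = (1/8)/(1/2) = 1/4;  -(1/8)·log₂(1/4) = 0.2500
  (X=2,Y=2): P(X|Y) = (1/4)/(1/2) = 1/2;  -(1/4)·log₂(1/2) = 0.2500
H(X|Y) = 0.0000 + 0.2500 + 0.0000 + 0.2500 + 0.2500
  = 0.7500 bits

H(X,Y) = H(Y) + H(X|Y) = 1.5000 + 0.7500 = 2.2500 bits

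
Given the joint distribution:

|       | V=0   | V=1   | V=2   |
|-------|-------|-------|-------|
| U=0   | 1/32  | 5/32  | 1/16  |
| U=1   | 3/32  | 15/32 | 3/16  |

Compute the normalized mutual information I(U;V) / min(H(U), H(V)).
Marginal P(U) (row sums):
  P(U=0) = 1/32 + 5/32 + 1/16 = 1/4
  P(U=1) = 3/32 + 15/32 + 3/16 = 3/4
Marginal P(V) (column sums):
  P(V=0) = 1/32 + 3/32 = 1/8
  P(V=1) = 5/32 + 15/32 = 5/8
  P(V=2) = 1/16 + 3/16 = 1/4

H(U) = -[(1/4)·log₂(1/4) + (3/4)·log₂(3/4)]
  = 0.5000 + 0.3113
  = 0.8113 bits
H(V) = -[(1/8)·log₂(1/8) + (5/8)·log₂(5/8) + (1/4)·log₂(1/4)]
  = 0.3750 + 0.4238 + 0.5000
  = 1.2988 bits
H(U,V) = -[(1/32)·log₂(1/32) + (5/32)·log₂(5/32) + (1/16)·log₂(1/16) + (3/32)·log₂(3/32) + (15/32)·log₂(15/32) + (3/16)·log₂(3/16)]
  = 0.1563 + 0.4184 + 0.2500 + 0.3202 + 0.5124 + 0.4528
  = 2.1101 bits

I(U;V) = H(U) + H(V) - H(U,V)
  = 0.8113 + 1.2988 - 2.1101
  = 0.0000 bits

min(H(U), H(V)) = min(0.8113, 1.2988) = 0.8113 bits
Normalized MI = 0.0000 / 0.8113 = 0.0000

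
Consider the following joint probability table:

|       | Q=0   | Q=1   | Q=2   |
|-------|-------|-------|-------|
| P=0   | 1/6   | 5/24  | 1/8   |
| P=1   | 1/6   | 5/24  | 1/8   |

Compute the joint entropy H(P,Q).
H(P,Q) = -Σ P(P,Q) log₂ P(P,Q), summed over the non-zero cells:
H(P,Q) = -[(1/6)·log₂(1/6) + (5/24)·log₂(5/24) + (1/8)·log₂(1/8) + (1/6)·log₂(1/6) + (5/24)·log₂(5/24) + (1/8)·log₂(1/8)]
  = 0.4308 + 0.4715 + 0.3750 + 0.4308 + 0.4715 + 0.3750
  = 2.5546 bits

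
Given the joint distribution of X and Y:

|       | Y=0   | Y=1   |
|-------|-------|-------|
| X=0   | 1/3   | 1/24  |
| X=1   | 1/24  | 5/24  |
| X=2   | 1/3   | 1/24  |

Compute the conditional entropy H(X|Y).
Marginal P(Y) (column sums):
  P(Y=0) = 1/3 + 1/24 + 1/3 = 17/24
  P(Y=1) = 1/24 + 5/24 + 1/24 = 7/24

H(X|Y) = -Σ P(X,Y)·log₂ P(X|Y), where P(X|Y) = P(X,Y) / P(Y)
  (X=0,Y=0): P(X|Y) = (1/3)/(17/24) = 8/17;  -(1/3)·log₂(8/17) = 0.3625
  (X=0,Y=1): P(X|Y) = (1/24)/(7/24) = 1/7;  -(1/24)·log₂(1/7) = 0.1170
  (X=1,Y=0): P(X|Y) = (1/24)/(17/24) = 1/17;  -(1/24)·log₂(1/17) = 0.1703
  (X=1,Y=1): P(X|Y) = (5/24)/(7/24) = 5/7;  -(5/24)·log₂(5/7) = 0.1011
  (X=2,Y=0): P(X|Y) = (1/3)/(17/24) = 8/17;  -(1/3)·log₂(8/17) = 0.3625
  (X=2,Y=1): P(X|Y) = (1/24)/(7/24) = 1/7;  -(1/24)·log₂(1/7) = 0.1170
H(X|Y) = 0.3625 + 0.1170 + 0.1703 + 0.1011 + 0.3625 + 0.1170
  = 1.2304 bits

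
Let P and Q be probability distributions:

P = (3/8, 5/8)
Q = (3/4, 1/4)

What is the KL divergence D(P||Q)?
D(P||Q) = Σ P(i) log₂(P(i)/Q(i))
  i=0: (3/8) × log₂((3/8)/(3/4)) = (3/8) × log₂(1/2) = -0.3750
  i=1: (5/8) × log₂((5/8)/(1/4)) = (5/8) × log₂(5/2) = 0.8262
D(P||Q) = -0.3750 + 0.8262
  = 0.4512 bits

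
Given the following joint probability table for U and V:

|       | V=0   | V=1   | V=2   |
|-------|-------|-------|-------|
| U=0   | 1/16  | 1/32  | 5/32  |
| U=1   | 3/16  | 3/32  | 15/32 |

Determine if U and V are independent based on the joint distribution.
Marginal P(U) (row sums):
  P(U=0) = 1/16 + 1/32 + 5/32 = 1/4
  P(U=1) = 3/16 + 3/32 + 15/32 = 3/4
Marginal P(V) (column sums):
  P(V=0) = 1/16 + 3/16 = 1/4
  P(V=1) = 1/32 + 3/32 = 1/8
  P(V=2) = 5/32 + 15/32 = 5/8

U and V are independent iff P(U=i,V=j) = P(U=i)·P(V=j) for every cell.
  P(U=0)·P(V=0) = 1/4 × 1/4 = 1/16 = P(U=0,V=0) ✓
  P(U=0)·P(V=1) = 1/4 × 1/8 = 1/32 = P(U=0,V=1) ✓
  P(U=0)·P(V=2) = 1/4 × 5/8 = 5/32 = P(U=0,V=2) ✓
  P(U=1)·P(V=0) = 3/4 × 1/4 = 3/16 = P(U=1,V=0) ✓
  P(U=1)·P(V=1) = 3/4 × 1/8 = 3/32 = P(U=1,V=1) ✓
  P(U=1)·P(V=2) = 3/4 × 5/8 = 15/32 = P(U=1,V=2) ✓

Yes, U and V are independent: every cell factors, so I(U;V) = 0 bits.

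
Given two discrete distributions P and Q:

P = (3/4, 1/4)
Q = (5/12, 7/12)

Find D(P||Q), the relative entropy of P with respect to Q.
D(P||Q) = Σ P(i) log₂(P(i)/Q(i))
  i=0: (3/4) × log₂((3/4)/(5/12)) = (3/4) × log₂(9/5) = 0.6360
  i=1: (1/4) × log₂((1/4)/(7/12)) = (1/4) × log₂(3/7) = -0.3056
D(P||Q) = 0.6360 - 0.3056
  = 0.3304 bits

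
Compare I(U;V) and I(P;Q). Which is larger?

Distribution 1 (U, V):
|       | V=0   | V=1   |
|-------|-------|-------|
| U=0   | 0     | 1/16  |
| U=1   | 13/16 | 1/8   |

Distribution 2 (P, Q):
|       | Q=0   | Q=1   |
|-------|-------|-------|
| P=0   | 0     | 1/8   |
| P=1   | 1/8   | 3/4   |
Distribution 1 (U, V):
Marginal P(U) (row sums):
  P(U=0) = 0 + 1/16 = 1/16
  P(U=1) = 13/16 + 1/8 = 15/16
Marginal P(V) (column sums):
  P(V=0) = 0 + 13/16 = 13/16
  P(V=1) = 1/16 + 1/8 = 3/16

H(U) = -[(1/16)·log₂(1/16) + (15/16)·log₂(15/16)]
  = 0.2500 + 0.0873
  = 0.3373 bits
H(V) = -[(13/16)·log₂(13/16) + (3/16)·log₂(3/16)]
  = 0.2434 + 0.4528
  = 0.6962 bits
H(U,V) = -[(1/16)·log₂(1/16) + (13/16)·log₂(13/16) + (1/8)·log₂(1/8)]
  = 0.2500 + 0.2434 + 0.3750
  = 0.8684 bits

I(U;V) = H(U) + H(V) - H(U,V)
  = 0.3373 + 0.6962 - 0.8684
  = 0.1651 bits

Distribution 2 (P, Q):
Marginal P(P) (row sums):
  P(P=0) = 0 + 1/8 = 1/8
  P(P=1) = 1/8 + 3/4 = 7/8
Marginal P(Q) (column sums):
  P(Q=0) = 0 + 1/8 = 1/8
  P(Q=1) = 1/8 + 3/4 = 7/8

H(P) = -[(1/8)·log₂(1/8) + (7/8)·log₂(7/8)]
  = 0.3750 + 0.1686
  = 0.5436 bits
H(Q) = -[(1/8)·log₂(1/8) + (7/8)·log₂(7/8)]
  = 0.3750 + 0.1686
  = 0.5436 bits
H(P,Q) = -[(1/8)·log₂(1/8) + (1/8)·log₂(1/8) + (3/4)·log₂(3/4)]
  = 0.3750 + 0.3750 + 0.3113
  = 1.0613 bits

I(P;Q) = H(P) + H(Q) - H(P,Q)
  = 0.5436 + 0.5436 - 1.0613
  = 0.0259 bits

I(U;V) = 0.1651 bits > I(P;Q) = 0.0259 bits, so (U, V) has the higher mutual information (stronger dependence).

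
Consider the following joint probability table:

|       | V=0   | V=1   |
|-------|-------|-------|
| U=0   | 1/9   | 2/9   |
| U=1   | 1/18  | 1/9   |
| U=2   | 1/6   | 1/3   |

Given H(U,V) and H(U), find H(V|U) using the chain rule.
From the chain rule: H(U,V) = H(U) + H(V|U)
Therefore: H(V|U) = H(U,V) - H(U)

H(U,V) = -[(1/9)·log₂(1/9) + (2/9)·log₂(2/9) + (1/18)·log₂(1/18) + (1/9)·log₂(1/9) + (1/6)·log₂(1/6) + (1/3)·log₂(1/3)]
  = 0.3522 + 0.4822 + 0.2317 + 0.3522 + 0.4308 + 0.5283
  = 2.3774 bits
Marginal P(U) (row sums):
  P(U=0) = 1/9 + 2/9 = 1/3
  P(U=1) = 1/18 + 1/9 = 1/6
  P(U=2) = 1/6 + 1/3 = 1/2
H(U) = -[(1/3)·log₂(1/3) + (1/6)·log₂(1/6) + (1/2)·log₂(1/2)]
  = 0.5283 + 0.4308 + 0.5000
  = 1.4591 bits

H(V|U) = 2.3774 - 1.4591 = 0.9183 bits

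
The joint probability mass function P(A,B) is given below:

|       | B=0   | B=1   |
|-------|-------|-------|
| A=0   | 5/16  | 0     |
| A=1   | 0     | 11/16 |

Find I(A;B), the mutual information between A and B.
Marginal P(A) (row sums):
  P(A=0) = 5/16 + 0 = 5/16
  P(A=1) = 0 + 11/16 = 11/16
Marginal P(B) (column sums):
  P(B=0) = 5/16 + 0 = 5/16
  P(B=1) = 0 + 11/16 = 11/16

H(A) = -[(5/16)·log₂(5/16) + (11/16)·log₂(11/16)]
  = 0.5244 + 0.3716
  = 0.8960 bits
H(B) = -[(5/16)·log₂(5/16) + (11/16)·log₂(11/16)]
  = 0.5244 + 0.3716
  = 0.8960 bits
H(A,B) = -[(5/16)·log₂(5/16) + (11/16)·log₂(11/16)]
  = 0.5244 + 0.3716
  = 0.8960 bits

I(A;B) = H(A) + H(B) - H(A,B)
  = 0.8960 + 0.8960 - 0.8960
  = 0.8960 bits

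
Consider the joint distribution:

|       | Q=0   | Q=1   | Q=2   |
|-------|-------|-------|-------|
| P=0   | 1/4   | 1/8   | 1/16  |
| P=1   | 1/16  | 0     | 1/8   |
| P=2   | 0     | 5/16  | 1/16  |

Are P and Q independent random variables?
Marginal P(P) (row sums):
  P(P=0) = 1/4 + 1/8 + 1/16 = 7/16
  P(P=1) = 1/16 + 0 + 1/8 = 3/16
  P(P=2) = 0 + 5/16 + 1/16 = 3/8
Marginal P(Q) (column sums):
  P(Q=0) = 1/4 + 1/16 + 0 = 5/16
  P(Q=1) = 1/8 + 0 + 5/16 = 7/16
  P(Q=2) = 1/16 + 1/8 + 1/16 = 1/4

P and Q are independent iff P(P=i,Q=j) = P(P=i)·P(Q=j) for every cell.
  P(P=0)·P(Q=0) = 7/16 × 5/16 = 35/256, but P(P=0,Q=0) = 1/4 ✗

No, P and Q are not independent. Quantitatively, I(P;Q) > 0:

H(P) = -[(7/16)·log₂(7/16) + (3/16)·log₂(3/16) + (3/8)·log₂(3/8)]
  = 0.5218 + 0.4528 + 0.5306
  = 1.5052 bits
H(Q) = -[(5/16)·log₂(5/16) + (7/16)·log₂(7/16) + (1/4)·log₂(1/4)]
  = 0.5244 + 0.5218 + 0.5000
  = 1.5462 bits
H(P,Q) = -[(1/4)·log₂(1/4) + (1/8)·log₂(1/8) + (1/16)·log₂(1/16) + (1/16)·log₂(1/16) + (1/8)·log₂(1/8) + (5/16)·log₂(5/16) + (1/16)·log₂(1/16)]
  = 0.5000 + 0.3750 + 0.2500 + 0.2500 + 0.3750 + 0.5244 + 0.2500
  = 2.5244 bits
I(P;Q) = H(P) + H(Q) - H(P,Q) = 1.5052 + 1.5462 - 2.5244 = 0.5270 bits > 0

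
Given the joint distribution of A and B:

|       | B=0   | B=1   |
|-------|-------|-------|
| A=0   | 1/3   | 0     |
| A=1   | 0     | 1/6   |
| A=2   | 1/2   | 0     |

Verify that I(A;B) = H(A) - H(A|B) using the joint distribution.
Left side, from I(A;B) = H(A) + H(B) - H(A,B):
Marginal P(A) (row sums):
  P(A=0) = 1/3 + 0 = 1/3
  P(A=1) = 0 + 1/6 = 1/6
  P(A=2) = 1/2 + 0 = 1/2
Marginal P(B) (column sums):
  P(B=0) = 1/3 + 0 + 1/2 = 5/6
  P(B=1) = 0 + 1/6 + 0 = 1/6

H(A) = -[(1/3)·log₂(1/3) + (1/6)·log₂(1/6) + (1/2)·log₂(1/2)]
  = 0.5283 + 0.4308 + 0.5000
  = 1.4591 bits
H(B) = -[(5/6)·log₂(5/6) + (1/6)·log₂(1/6)]
  = 0.2192 + 0.4308
  = 0.6500 bits
H(A,B) = -[(1/3)·log₂(1/3) + (1/6)·log₂(1/6) + (1/2)·log₂(1/2)]
  = 0.5283 + 0.4308 + 0.5000
  = 1.4591 bits

I(A;B) = H(A) + H(B) - H(A,B)
  = 1.4591 + 0.6500 - 1.4591
  = 0.6500 bits

Right side, with H(A|B) computed directly from the conditional probabilities:
H(A|B) = -Σ P(A,B)·log₂ P(A|B), where P(A|B) = P(A,B) / P(B)
  (cells with P(A,B) = 0 contribute 0)
  (A=0,B=0): P(A|B) = (1/3)/(5/6) = 2/5;  -(1/3)·log₂(2/5) = 0.4406
  (A=1,B=1): P(A|B) = (1/6)/(1/6) = 1;  -(1/6)·log₂(1) = 0.0000
  (A=2,B=0): P(A|B) = (1/2)/(5/6) = 3/5;  -(1/2)·log₂(3/5) = 0.3685
H(A|B) = 0.4406 + 0.0000 + 0.3685
  = 0.8091 bits
H(A) - H(A|B) = 1.4591 - 0.8091 = 0.6500 bits

Both sides equal 0.6500 bits, so I(A;B) = H(A) - H(A|B) ✓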